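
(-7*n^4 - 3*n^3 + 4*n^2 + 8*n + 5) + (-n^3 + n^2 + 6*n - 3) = -7*n^4 - 4*n^3 + 5*n^2 + 14*n + 2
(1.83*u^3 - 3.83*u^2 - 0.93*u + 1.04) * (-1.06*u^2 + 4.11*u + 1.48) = -1.9398*u^5 + 11.5811*u^4 - 12.0471*u^3 - 10.5931*u^2 + 2.898*u + 1.5392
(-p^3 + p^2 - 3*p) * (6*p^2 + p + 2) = -6*p^5 + 5*p^4 - 19*p^3 - p^2 - 6*p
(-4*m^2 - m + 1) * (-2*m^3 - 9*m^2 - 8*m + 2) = 8*m^5 + 38*m^4 + 39*m^3 - 9*m^2 - 10*m + 2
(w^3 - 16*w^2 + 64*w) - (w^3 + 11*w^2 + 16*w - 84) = -27*w^2 + 48*w + 84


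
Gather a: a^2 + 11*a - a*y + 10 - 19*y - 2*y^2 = a^2 + a*(11 - y) - 2*y^2 - 19*y + 10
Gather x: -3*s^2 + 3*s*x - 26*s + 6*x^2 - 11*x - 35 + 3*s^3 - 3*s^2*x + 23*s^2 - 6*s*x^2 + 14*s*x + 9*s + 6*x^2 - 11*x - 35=3*s^3 + 20*s^2 - 17*s + x^2*(12 - 6*s) + x*(-3*s^2 + 17*s - 22) - 70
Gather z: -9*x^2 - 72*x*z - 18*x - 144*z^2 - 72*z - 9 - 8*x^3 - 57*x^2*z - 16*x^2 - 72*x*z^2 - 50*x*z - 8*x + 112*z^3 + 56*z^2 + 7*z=-8*x^3 - 25*x^2 - 26*x + 112*z^3 + z^2*(-72*x - 88) + z*(-57*x^2 - 122*x - 65) - 9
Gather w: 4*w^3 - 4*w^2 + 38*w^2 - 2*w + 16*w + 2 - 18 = 4*w^3 + 34*w^2 + 14*w - 16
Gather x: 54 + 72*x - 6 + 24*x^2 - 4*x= 24*x^2 + 68*x + 48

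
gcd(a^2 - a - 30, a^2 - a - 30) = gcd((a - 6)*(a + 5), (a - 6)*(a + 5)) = a^2 - a - 30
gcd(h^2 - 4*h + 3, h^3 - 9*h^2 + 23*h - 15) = h^2 - 4*h + 3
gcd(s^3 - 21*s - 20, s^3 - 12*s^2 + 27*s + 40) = s^2 - 4*s - 5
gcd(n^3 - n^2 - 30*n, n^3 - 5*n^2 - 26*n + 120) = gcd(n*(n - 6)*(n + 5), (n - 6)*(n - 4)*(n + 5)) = n^2 - n - 30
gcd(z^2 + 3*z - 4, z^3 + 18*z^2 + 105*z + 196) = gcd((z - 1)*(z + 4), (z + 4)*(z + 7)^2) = z + 4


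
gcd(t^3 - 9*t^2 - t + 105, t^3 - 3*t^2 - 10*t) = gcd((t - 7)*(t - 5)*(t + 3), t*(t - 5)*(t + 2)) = t - 5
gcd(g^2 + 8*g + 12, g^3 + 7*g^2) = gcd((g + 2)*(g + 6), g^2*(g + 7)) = 1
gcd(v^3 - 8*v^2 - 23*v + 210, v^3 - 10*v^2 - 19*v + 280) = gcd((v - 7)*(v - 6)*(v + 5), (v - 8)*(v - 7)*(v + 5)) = v^2 - 2*v - 35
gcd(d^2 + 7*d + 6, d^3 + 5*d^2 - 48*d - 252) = d + 6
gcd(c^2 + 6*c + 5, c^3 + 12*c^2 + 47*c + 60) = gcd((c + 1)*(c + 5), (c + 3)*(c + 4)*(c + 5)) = c + 5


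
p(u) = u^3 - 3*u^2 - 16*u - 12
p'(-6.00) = 128.00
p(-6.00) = -240.00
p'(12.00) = 344.00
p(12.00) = 1092.00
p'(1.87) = -16.73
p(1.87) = -45.87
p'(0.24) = -17.27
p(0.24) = -16.00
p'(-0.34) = -13.61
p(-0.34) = -6.95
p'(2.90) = -8.17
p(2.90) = -59.24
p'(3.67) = 2.39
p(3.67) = -61.70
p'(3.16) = -5.00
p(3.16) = -60.96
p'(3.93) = 6.75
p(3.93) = -60.52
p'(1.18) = -18.90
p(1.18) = -33.41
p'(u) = 3*u^2 - 6*u - 16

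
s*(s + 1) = s^2 + s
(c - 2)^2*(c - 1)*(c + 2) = c^4 - 3*c^3 - 2*c^2 + 12*c - 8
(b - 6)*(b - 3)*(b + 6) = b^3 - 3*b^2 - 36*b + 108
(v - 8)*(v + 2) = v^2 - 6*v - 16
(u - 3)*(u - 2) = u^2 - 5*u + 6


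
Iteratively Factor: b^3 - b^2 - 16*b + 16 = (b - 4)*(b^2 + 3*b - 4) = (b - 4)*(b - 1)*(b + 4)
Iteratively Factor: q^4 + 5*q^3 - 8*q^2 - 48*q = (q + 4)*(q^3 + q^2 - 12*q) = q*(q + 4)*(q^2 + q - 12) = q*(q - 3)*(q + 4)*(q + 4)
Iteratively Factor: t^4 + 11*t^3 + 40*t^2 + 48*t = (t)*(t^3 + 11*t^2 + 40*t + 48) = t*(t + 4)*(t^2 + 7*t + 12) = t*(t + 3)*(t + 4)*(t + 4)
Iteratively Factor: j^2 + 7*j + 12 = (j + 4)*(j + 3)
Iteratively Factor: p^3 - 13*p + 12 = (p - 1)*(p^2 + p - 12) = (p - 3)*(p - 1)*(p + 4)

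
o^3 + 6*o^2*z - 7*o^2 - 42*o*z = o*(o - 7)*(o + 6*z)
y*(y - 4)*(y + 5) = y^3 + y^2 - 20*y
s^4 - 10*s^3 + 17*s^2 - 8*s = s*(s - 8)*(s - 1)^2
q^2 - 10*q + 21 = (q - 7)*(q - 3)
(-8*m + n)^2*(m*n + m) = 64*m^3*n + 64*m^3 - 16*m^2*n^2 - 16*m^2*n + m*n^3 + m*n^2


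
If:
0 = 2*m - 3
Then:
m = 3/2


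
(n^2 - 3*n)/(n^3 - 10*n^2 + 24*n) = (n - 3)/(n^2 - 10*n + 24)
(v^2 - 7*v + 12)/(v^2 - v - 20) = (-v^2 + 7*v - 12)/(-v^2 + v + 20)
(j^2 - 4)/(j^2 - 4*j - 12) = (j - 2)/(j - 6)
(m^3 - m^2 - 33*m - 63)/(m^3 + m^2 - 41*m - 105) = (m + 3)/(m + 5)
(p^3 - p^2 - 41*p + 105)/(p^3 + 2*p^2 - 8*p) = (p^3 - p^2 - 41*p + 105)/(p*(p^2 + 2*p - 8))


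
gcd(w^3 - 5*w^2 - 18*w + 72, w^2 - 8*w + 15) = w - 3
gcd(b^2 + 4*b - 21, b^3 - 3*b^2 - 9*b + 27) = b - 3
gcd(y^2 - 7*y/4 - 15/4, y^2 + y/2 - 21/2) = y - 3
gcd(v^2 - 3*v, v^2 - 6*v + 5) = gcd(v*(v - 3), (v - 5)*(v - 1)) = 1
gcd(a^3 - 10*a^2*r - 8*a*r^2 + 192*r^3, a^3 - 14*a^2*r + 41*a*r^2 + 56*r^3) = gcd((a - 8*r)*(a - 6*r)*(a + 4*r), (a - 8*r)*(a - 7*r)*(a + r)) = -a + 8*r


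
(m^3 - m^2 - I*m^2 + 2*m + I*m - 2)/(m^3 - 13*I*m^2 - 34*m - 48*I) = (m^2 - m*(1 + 2*I) + 2*I)/(m^2 - 14*I*m - 48)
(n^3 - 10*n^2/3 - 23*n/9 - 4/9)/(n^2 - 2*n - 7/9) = (3*n^2 - 11*n - 4)/(3*n - 7)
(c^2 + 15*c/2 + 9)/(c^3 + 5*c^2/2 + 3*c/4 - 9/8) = 4*(c + 6)/(4*c^2 + 4*c - 3)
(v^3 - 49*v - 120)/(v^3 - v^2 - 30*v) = (v^2 - 5*v - 24)/(v*(v - 6))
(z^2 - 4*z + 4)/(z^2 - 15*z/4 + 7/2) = 4*(z - 2)/(4*z - 7)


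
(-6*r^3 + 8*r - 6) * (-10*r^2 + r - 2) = 60*r^5 - 6*r^4 - 68*r^3 + 68*r^2 - 22*r + 12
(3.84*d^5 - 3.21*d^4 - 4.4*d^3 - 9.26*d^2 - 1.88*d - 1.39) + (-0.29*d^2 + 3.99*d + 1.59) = 3.84*d^5 - 3.21*d^4 - 4.4*d^3 - 9.55*d^2 + 2.11*d + 0.2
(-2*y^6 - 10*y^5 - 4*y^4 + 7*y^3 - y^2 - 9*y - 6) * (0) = 0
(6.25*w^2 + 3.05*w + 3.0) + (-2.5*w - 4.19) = 6.25*w^2 + 0.55*w - 1.19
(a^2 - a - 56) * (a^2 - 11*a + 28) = a^4 - 12*a^3 - 17*a^2 + 588*a - 1568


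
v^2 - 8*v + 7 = (v - 7)*(v - 1)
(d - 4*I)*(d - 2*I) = d^2 - 6*I*d - 8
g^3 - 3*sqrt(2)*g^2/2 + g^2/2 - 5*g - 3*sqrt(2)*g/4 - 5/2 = (g + 1/2)*(g - 5*sqrt(2)/2)*(g + sqrt(2))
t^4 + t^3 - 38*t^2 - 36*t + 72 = (t - 6)*(t - 1)*(t + 2)*(t + 6)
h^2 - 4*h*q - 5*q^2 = (h - 5*q)*(h + q)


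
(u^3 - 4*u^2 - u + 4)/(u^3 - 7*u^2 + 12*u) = (u^2 - 1)/(u*(u - 3))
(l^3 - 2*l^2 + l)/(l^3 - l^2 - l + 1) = l/(l + 1)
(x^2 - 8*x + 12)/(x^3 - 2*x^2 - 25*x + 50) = (x - 6)/(x^2 - 25)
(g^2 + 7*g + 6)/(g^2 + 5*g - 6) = (g + 1)/(g - 1)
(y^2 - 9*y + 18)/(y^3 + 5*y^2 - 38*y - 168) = (y - 3)/(y^2 + 11*y + 28)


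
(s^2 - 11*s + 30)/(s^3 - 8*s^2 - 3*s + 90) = 1/(s + 3)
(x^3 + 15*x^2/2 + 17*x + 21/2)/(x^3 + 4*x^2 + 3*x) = (x + 7/2)/x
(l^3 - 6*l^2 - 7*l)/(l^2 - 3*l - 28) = l*(l + 1)/(l + 4)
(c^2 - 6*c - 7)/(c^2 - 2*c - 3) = (c - 7)/(c - 3)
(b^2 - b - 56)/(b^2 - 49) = (b - 8)/(b - 7)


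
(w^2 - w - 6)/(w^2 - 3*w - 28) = (-w^2 + w + 6)/(-w^2 + 3*w + 28)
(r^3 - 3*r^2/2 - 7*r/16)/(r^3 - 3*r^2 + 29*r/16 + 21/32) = 2*r/(2*r - 3)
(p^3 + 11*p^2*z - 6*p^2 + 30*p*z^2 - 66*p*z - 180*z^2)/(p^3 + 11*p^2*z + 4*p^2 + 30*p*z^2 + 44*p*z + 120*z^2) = (p - 6)/(p + 4)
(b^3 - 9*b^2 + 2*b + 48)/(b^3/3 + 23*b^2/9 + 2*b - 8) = 9*(b^3 - 9*b^2 + 2*b + 48)/(3*b^3 + 23*b^2 + 18*b - 72)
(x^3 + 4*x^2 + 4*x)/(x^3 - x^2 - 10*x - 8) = x*(x + 2)/(x^2 - 3*x - 4)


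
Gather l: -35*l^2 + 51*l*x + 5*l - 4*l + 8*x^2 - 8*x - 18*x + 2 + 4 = -35*l^2 + l*(51*x + 1) + 8*x^2 - 26*x + 6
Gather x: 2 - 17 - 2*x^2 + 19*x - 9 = -2*x^2 + 19*x - 24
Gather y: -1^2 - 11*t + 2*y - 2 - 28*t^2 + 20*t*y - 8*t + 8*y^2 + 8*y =-28*t^2 - 19*t + 8*y^2 + y*(20*t + 10) - 3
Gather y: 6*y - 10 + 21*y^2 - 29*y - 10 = 21*y^2 - 23*y - 20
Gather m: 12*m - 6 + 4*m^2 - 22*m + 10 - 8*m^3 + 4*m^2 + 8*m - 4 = -8*m^3 + 8*m^2 - 2*m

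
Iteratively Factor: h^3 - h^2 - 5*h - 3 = (h - 3)*(h^2 + 2*h + 1) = (h - 3)*(h + 1)*(h + 1)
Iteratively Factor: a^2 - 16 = (a + 4)*(a - 4)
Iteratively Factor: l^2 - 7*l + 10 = (l - 2)*(l - 5)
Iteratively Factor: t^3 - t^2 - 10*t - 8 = (t + 2)*(t^2 - 3*t - 4) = (t + 1)*(t + 2)*(t - 4)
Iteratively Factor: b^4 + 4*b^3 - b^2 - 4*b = (b + 1)*(b^3 + 3*b^2 - 4*b) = (b - 1)*(b + 1)*(b^2 + 4*b) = (b - 1)*(b + 1)*(b + 4)*(b)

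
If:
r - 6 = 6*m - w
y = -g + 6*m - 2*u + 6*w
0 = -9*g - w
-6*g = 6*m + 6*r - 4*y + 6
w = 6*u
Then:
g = -3*y/424 - 21/212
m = 67*y/636 - 91/106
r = 241*y/424 - 9/212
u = 9*y/848 + 63/424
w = 27*y/424 + 189/212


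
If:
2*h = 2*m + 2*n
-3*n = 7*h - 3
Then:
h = 3/7 - 3*n/7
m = 3/7 - 10*n/7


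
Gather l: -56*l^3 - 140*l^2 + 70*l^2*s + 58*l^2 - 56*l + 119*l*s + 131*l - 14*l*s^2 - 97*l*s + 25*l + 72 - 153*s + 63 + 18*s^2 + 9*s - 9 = -56*l^3 + l^2*(70*s - 82) + l*(-14*s^2 + 22*s + 100) + 18*s^2 - 144*s + 126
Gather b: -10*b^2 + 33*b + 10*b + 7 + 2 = -10*b^2 + 43*b + 9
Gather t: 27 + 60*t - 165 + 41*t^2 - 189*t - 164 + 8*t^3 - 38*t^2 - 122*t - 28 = 8*t^3 + 3*t^2 - 251*t - 330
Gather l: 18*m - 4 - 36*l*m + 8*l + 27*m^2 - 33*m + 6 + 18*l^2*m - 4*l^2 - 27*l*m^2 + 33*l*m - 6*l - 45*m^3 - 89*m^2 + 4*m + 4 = l^2*(18*m - 4) + l*(-27*m^2 - 3*m + 2) - 45*m^3 - 62*m^2 - 11*m + 6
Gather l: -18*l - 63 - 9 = -18*l - 72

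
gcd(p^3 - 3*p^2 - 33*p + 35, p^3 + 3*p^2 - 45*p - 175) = p^2 - 2*p - 35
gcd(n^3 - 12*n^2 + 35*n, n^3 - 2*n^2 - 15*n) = n^2 - 5*n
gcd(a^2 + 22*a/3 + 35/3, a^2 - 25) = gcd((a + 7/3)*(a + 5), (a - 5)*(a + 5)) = a + 5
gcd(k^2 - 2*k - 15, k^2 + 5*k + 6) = k + 3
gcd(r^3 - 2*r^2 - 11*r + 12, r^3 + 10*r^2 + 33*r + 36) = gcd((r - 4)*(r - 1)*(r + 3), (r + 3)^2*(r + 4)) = r + 3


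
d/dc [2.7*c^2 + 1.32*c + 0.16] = 5.4*c + 1.32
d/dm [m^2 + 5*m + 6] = 2*m + 5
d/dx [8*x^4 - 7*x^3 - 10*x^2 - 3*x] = 32*x^3 - 21*x^2 - 20*x - 3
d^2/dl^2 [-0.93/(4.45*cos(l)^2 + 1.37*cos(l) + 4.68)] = (73.6653*(1 - cos(l)^2)^2 + 17.009235*cos(l)^3 - 38.894553*cos(l)^2 - 39.981258*cos(l) - 38.419974)/(4.45*cos(l)^2 + 1.37*cos(l) + 4.68)^3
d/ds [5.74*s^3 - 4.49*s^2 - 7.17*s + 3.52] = 17.22*s^2 - 8.98*s - 7.17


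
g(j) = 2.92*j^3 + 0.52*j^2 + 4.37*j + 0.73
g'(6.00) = 325.97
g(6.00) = 676.39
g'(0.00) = 4.37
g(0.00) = 0.73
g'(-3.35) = 99.20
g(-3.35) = -117.85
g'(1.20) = 18.23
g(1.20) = 11.77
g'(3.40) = 109.17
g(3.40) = 136.37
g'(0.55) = 7.59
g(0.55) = 3.78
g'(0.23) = 5.07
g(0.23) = 1.80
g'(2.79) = 75.46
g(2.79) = 80.39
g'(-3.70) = 120.45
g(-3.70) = -156.23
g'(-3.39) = 101.52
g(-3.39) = -121.87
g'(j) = 8.76*j^2 + 1.04*j + 4.37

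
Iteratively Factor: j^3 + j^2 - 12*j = (j + 4)*(j^2 - 3*j) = j*(j + 4)*(j - 3)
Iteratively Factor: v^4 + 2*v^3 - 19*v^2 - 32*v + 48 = (v + 4)*(v^3 - 2*v^2 - 11*v + 12) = (v + 3)*(v + 4)*(v^2 - 5*v + 4) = (v - 1)*(v + 3)*(v + 4)*(v - 4)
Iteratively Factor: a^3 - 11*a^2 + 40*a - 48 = (a - 3)*(a^2 - 8*a + 16) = (a - 4)*(a - 3)*(a - 4)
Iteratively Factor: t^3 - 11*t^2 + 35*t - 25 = (t - 5)*(t^2 - 6*t + 5) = (t - 5)*(t - 1)*(t - 5)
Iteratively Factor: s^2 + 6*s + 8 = (s + 4)*(s + 2)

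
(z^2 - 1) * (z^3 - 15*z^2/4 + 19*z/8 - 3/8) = z^5 - 15*z^4/4 + 11*z^3/8 + 27*z^2/8 - 19*z/8 + 3/8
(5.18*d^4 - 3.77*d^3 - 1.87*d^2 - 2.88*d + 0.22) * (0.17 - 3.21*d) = -16.6278*d^5 + 12.9823*d^4 + 5.3618*d^3 + 8.9269*d^2 - 1.1958*d + 0.0374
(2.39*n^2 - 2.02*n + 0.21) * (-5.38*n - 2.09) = -12.8582*n^3 + 5.8725*n^2 + 3.092*n - 0.4389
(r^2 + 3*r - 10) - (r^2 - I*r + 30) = 3*r + I*r - 40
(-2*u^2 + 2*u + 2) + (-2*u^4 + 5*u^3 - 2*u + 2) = -2*u^4 + 5*u^3 - 2*u^2 + 4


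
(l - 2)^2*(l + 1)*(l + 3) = l^4 - 9*l^2 + 4*l + 12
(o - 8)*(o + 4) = o^2 - 4*o - 32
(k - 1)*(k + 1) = k^2 - 1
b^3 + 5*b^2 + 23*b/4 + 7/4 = (b + 1/2)*(b + 1)*(b + 7/2)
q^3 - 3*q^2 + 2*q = q*(q - 2)*(q - 1)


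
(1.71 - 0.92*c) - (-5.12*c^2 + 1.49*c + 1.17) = 5.12*c^2 - 2.41*c + 0.54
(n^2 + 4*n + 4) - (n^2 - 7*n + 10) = 11*n - 6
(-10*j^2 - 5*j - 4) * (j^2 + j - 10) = -10*j^4 - 15*j^3 + 91*j^2 + 46*j + 40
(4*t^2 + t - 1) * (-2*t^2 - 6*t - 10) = -8*t^4 - 26*t^3 - 44*t^2 - 4*t + 10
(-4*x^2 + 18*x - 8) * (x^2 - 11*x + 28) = -4*x^4 + 62*x^3 - 318*x^2 + 592*x - 224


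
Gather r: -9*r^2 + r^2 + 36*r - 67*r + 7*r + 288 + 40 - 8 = -8*r^2 - 24*r + 320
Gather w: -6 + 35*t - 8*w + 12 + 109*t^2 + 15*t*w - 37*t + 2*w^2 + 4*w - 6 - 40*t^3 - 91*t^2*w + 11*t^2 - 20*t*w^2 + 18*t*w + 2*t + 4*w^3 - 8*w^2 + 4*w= -40*t^3 + 120*t^2 + 4*w^3 + w^2*(-20*t - 6) + w*(-91*t^2 + 33*t)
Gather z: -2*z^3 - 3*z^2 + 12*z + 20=-2*z^3 - 3*z^2 + 12*z + 20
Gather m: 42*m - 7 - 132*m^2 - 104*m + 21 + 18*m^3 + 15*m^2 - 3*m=18*m^3 - 117*m^2 - 65*m + 14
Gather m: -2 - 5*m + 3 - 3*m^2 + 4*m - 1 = -3*m^2 - m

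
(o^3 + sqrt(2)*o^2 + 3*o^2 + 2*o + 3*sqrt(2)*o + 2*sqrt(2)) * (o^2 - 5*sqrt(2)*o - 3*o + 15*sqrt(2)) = o^5 - 4*sqrt(2)*o^4 - 17*o^3 - 6*o^2 + 28*sqrt(2)*o^2 + 24*sqrt(2)*o + 70*o + 60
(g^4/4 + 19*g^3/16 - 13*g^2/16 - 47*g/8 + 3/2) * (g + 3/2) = g^5/4 + 25*g^4/16 + 31*g^3/32 - 227*g^2/32 - 117*g/16 + 9/4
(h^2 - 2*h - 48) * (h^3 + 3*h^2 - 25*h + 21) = h^5 + h^4 - 79*h^3 - 73*h^2 + 1158*h - 1008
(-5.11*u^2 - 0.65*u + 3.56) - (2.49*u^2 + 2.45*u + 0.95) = -7.6*u^2 - 3.1*u + 2.61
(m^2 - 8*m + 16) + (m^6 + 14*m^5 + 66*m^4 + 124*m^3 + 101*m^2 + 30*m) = m^6 + 14*m^5 + 66*m^4 + 124*m^3 + 102*m^2 + 22*m + 16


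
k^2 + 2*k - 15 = (k - 3)*(k + 5)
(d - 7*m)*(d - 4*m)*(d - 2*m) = d^3 - 13*d^2*m + 50*d*m^2 - 56*m^3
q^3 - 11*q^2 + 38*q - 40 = (q - 5)*(q - 4)*(q - 2)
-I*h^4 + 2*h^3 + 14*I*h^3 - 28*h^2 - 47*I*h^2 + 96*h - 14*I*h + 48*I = (h - 8)*(h - 6)*(h + I)*(-I*h + 1)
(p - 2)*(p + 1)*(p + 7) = p^3 + 6*p^2 - 9*p - 14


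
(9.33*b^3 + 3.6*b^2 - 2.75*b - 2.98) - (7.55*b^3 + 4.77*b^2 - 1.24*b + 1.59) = 1.78*b^3 - 1.17*b^2 - 1.51*b - 4.57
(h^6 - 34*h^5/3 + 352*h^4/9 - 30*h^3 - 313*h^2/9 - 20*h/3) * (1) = h^6 - 34*h^5/3 + 352*h^4/9 - 30*h^3 - 313*h^2/9 - 20*h/3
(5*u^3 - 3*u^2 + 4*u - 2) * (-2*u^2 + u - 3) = -10*u^5 + 11*u^4 - 26*u^3 + 17*u^2 - 14*u + 6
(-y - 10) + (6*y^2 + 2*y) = 6*y^2 + y - 10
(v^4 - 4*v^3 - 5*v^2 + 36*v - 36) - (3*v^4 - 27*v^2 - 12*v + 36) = -2*v^4 - 4*v^3 + 22*v^2 + 48*v - 72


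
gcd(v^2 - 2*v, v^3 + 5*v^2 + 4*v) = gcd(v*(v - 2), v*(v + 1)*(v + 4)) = v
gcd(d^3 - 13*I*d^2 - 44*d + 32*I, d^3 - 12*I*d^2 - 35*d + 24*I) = d^2 - 9*I*d - 8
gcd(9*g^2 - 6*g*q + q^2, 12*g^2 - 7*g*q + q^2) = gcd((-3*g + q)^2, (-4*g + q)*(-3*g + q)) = -3*g + q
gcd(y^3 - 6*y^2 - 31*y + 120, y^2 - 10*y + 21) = y - 3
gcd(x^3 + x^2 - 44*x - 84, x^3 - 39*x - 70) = x^2 - 5*x - 14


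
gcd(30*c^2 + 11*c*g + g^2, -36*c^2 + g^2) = 6*c + g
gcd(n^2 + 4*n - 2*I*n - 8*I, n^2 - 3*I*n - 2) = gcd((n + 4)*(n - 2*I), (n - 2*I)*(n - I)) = n - 2*I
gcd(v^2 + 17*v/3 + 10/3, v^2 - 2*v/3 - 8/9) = v + 2/3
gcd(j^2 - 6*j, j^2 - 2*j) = j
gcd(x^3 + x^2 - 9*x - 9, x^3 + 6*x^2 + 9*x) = x + 3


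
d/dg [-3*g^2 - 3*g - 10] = -6*g - 3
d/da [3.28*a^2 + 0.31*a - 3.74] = 6.56*a + 0.31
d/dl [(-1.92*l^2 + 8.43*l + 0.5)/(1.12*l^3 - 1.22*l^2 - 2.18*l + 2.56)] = (2.1504*l^4 - 18.8832*l^3 + 12.7902*l^2 - 8.6104*l + 22.6708)/(1.2544*l^6 - 2.7328*l^5 - 3.3948*l^4 + 11.0536*l^3 - 1.494*l^2 - 11.1616*l + 6.5536)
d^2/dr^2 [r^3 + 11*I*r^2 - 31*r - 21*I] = 6*r + 22*I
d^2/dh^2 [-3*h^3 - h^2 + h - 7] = -18*h - 2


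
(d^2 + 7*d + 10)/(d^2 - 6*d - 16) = (d + 5)/(d - 8)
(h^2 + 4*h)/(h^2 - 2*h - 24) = h/(h - 6)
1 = 1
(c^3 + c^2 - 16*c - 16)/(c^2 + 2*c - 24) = (c^2 + 5*c + 4)/(c + 6)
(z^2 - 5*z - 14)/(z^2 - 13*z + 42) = (z + 2)/(z - 6)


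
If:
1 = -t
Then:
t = -1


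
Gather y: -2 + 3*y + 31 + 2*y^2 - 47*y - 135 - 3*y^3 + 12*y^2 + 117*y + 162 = -3*y^3 + 14*y^2 + 73*y + 56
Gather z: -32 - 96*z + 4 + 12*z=-84*z - 28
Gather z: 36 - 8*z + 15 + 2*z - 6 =45 - 6*z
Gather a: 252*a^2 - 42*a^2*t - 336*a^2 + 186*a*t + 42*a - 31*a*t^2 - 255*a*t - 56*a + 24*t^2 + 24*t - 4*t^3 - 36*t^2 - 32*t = a^2*(-42*t - 84) + a*(-31*t^2 - 69*t - 14) - 4*t^3 - 12*t^2 - 8*t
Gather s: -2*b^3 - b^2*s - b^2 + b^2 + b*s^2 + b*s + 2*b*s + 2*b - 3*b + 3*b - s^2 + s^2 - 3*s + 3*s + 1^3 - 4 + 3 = -2*b^3 + b*s^2 + 2*b + s*(-b^2 + 3*b)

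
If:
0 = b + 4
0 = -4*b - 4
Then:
No Solution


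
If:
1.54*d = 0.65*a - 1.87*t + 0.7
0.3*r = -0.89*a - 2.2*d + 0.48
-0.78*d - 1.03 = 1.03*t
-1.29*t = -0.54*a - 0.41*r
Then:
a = -3.55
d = 2.14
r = -3.58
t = -2.62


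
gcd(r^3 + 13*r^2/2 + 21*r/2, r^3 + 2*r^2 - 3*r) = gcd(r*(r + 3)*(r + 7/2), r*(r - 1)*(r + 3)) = r^2 + 3*r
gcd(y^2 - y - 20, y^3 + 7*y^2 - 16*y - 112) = y + 4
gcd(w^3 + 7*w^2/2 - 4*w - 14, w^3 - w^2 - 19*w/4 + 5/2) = w + 2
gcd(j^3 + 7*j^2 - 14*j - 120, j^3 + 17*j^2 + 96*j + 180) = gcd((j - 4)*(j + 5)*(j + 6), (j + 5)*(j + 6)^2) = j^2 + 11*j + 30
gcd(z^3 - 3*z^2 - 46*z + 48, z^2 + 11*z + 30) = z + 6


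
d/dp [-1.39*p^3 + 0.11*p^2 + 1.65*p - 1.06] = -4.17*p^2 + 0.22*p + 1.65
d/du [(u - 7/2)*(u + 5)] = 2*u + 3/2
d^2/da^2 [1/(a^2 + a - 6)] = 2*(-a^2 - a + (2*a + 1)^2 + 6)/(a^2 + a - 6)^3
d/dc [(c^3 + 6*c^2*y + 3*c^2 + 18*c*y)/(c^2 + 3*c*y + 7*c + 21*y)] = (-c*(2*c + 3*y + 7)*(c^2 + 6*c*y + 3*c + 18*y) + 3*(c^2 + 3*c*y + 7*c + 21*y)*(c^2 + 4*c*y + 2*c + 6*y))/(c^2 + 3*c*y + 7*c + 21*y)^2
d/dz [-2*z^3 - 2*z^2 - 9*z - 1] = -6*z^2 - 4*z - 9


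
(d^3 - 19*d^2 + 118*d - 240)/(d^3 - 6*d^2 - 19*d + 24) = (d^2 - 11*d + 30)/(d^2 + 2*d - 3)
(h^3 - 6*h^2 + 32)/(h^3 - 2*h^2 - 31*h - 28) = (-h^3 + 6*h^2 - 32)/(-h^3 + 2*h^2 + 31*h + 28)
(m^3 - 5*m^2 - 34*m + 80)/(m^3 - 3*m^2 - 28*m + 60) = (m - 8)/(m - 6)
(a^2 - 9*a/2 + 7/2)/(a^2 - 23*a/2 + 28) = (a - 1)/(a - 8)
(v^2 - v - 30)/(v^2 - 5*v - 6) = (v + 5)/(v + 1)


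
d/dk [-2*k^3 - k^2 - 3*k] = -6*k^2 - 2*k - 3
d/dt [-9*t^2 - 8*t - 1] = -18*t - 8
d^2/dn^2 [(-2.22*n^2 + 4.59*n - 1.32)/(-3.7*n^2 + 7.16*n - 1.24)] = (2.8421709430404e-14*n^4 - 8.04972000000021*n^3 + 47.3126400000001*n^2 - 83.46312*n + 48.552096)/(50.653*n^6 - 294.0612*n^5 + 619.97496*n^4 - 564.162176*n^3 + 207.775392*n^2 - 33.027648*n + 1.906624)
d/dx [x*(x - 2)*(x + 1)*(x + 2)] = 4*x^3 + 3*x^2 - 8*x - 4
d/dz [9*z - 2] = 9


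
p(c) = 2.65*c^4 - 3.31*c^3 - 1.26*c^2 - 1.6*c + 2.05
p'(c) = 10.6*c^3 - 9.93*c^2 - 2.52*c - 1.6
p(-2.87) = 254.30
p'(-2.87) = -326.74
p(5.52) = 1858.47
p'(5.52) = 1464.80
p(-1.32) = 17.62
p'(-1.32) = -39.96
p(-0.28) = 2.49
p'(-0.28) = -1.91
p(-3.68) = 641.83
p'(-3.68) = -655.06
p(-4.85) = 1824.06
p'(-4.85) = -1432.25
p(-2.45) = 142.56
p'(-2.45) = -210.92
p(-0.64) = 3.87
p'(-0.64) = -6.83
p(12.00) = 49032.13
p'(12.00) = 16855.04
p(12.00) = 49032.13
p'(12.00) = 16855.04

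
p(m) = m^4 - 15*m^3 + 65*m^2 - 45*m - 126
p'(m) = 4*m^3 - 45*m^2 + 130*m - 45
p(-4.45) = 3075.37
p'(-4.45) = -1867.10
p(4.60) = 30.11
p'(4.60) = -9.86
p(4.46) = 31.18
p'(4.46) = -5.46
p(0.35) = -134.42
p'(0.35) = -4.84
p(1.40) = -98.92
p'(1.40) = 59.78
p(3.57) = 21.71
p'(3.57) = 27.58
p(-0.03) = -124.59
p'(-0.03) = -48.94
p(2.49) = -28.18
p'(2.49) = 61.45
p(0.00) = -126.00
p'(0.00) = -45.00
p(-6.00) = 7020.00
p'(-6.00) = -3309.00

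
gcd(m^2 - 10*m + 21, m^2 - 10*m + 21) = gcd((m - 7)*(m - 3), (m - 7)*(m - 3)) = m^2 - 10*m + 21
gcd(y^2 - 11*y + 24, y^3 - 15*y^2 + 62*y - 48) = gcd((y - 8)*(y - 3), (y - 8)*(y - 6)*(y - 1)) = y - 8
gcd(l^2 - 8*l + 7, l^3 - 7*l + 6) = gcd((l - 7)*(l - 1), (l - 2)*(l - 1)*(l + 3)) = l - 1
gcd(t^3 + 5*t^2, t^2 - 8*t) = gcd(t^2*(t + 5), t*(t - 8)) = t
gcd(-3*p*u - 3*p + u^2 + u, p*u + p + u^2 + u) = u + 1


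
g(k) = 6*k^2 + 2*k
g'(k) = 12*k + 2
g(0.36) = 1.50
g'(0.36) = 6.32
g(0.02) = 0.04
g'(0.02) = 2.24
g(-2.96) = 46.65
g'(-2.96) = -33.52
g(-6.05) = 207.52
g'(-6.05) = -70.60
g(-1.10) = 5.06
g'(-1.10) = -11.20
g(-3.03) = 49.03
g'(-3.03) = -34.36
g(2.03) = 28.79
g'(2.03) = 26.36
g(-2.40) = 29.76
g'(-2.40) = -26.80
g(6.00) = 228.00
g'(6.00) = 74.00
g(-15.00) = 1320.00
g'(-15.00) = -178.00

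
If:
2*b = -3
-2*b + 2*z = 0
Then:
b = -3/2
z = -3/2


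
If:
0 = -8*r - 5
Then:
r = -5/8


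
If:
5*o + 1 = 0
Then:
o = -1/5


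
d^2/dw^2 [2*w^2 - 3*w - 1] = 4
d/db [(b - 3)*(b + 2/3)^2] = (3*b + 2)*(9*b - 16)/9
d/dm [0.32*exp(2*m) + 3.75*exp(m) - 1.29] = (0.64*exp(m) + 3.75)*exp(m)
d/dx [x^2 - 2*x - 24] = 2*x - 2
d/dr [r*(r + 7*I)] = 2*r + 7*I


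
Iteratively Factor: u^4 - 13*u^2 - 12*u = (u + 1)*(u^3 - u^2 - 12*u) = u*(u + 1)*(u^2 - u - 12) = u*(u + 1)*(u + 3)*(u - 4)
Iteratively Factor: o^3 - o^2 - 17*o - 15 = (o + 1)*(o^2 - 2*o - 15) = (o + 1)*(o + 3)*(o - 5)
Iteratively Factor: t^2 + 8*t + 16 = (t + 4)*(t + 4)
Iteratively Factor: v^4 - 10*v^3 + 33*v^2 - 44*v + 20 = (v - 2)*(v^3 - 8*v^2 + 17*v - 10) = (v - 2)*(v - 1)*(v^2 - 7*v + 10) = (v - 2)^2*(v - 1)*(v - 5)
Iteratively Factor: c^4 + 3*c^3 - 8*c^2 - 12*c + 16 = (c - 2)*(c^3 + 5*c^2 + 2*c - 8) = (c - 2)*(c + 4)*(c^2 + c - 2) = (c - 2)*(c - 1)*(c + 4)*(c + 2)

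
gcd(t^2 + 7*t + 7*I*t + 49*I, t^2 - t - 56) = t + 7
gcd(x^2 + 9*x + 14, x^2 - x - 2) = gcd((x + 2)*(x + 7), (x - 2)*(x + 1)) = 1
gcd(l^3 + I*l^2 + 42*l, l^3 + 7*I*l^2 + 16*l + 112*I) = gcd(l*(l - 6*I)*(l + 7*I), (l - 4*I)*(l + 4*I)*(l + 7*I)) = l + 7*I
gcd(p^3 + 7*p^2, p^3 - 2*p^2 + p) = p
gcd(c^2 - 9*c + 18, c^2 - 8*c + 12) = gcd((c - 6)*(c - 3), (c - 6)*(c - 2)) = c - 6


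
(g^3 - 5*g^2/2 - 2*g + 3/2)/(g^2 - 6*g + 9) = (2*g^2 + g - 1)/(2*(g - 3))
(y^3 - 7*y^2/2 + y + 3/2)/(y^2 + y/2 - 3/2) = (2*y^2 - 5*y - 3)/(2*y + 3)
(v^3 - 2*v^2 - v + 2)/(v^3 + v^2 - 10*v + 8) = (v + 1)/(v + 4)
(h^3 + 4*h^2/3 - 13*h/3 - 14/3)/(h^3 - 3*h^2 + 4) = (h + 7/3)/(h - 2)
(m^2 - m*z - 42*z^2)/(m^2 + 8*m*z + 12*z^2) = (m - 7*z)/(m + 2*z)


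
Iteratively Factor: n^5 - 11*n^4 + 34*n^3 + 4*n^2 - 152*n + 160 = (n - 2)*(n^4 - 9*n^3 + 16*n^2 + 36*n - 80) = (n - 2)^2*(n^3 - 7*n^2 + 2*n + 40) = (n - 4)*(n - 2)^2*(n^2 - 3*n - 10) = (n - 5)*(n - 4)*(n - 2)^2*(n + 2)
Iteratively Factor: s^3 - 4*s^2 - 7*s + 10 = (s - 1)*(s^2 - 3*s - 10) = (s - 1)*(s + 2)*(s - 5)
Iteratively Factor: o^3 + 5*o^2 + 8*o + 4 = (o + 2)*(o^2 + 3*o + 2) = (o + 2)^2*(o + 1)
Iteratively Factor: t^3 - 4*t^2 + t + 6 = (t + 1)*(t^2 - 5*t + 6) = (t - 2)*(t + 1)*(t - 3)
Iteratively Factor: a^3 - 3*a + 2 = (a + 2)*(a^2 - 2*a + 1) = (a - 1)*(a + 2)*(a - 1)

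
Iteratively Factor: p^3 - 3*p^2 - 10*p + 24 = (p - 2)*(p^2 - p - 12) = (p - 2)*(p + 3)*(p - 4)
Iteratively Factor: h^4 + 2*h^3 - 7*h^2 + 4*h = (h + 4)*(h^3 - 2*h^2 + h) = (h - 1)*(h + 4)*(h^2 - h) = h*(h - 1)*(h + 4)*(h - 1)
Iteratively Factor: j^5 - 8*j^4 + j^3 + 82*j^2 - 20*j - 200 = (j - 5)*(j^4 - 3*j^3 - 14*j^2 + 12*j + 40) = (j - 5)*(j + 2)*(j^3 - 5*j^2 - 4*j + 20) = (j - 5)*(j + 2)^2*(j^2 - 7*j + 10) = (j - 5)*(j - 2)*(j + 2)^2*(j - 5)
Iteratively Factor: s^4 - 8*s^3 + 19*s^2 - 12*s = (s - 1)*(s^3 - 7*s^2 + 12*s) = s*(s - 1)*(s^2 - 7*s + 12) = s*(s - 4)*(s - 1)*(s - 3)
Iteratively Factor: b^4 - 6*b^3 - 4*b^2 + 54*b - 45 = (b - 1)*(b^3 - 5*b^2 - 9*b + 45) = (b - 3)*(b - 1)*(b^2 - 2*b - 15) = (b - 3)*(b - 1)*(b + 3)*(b - 5)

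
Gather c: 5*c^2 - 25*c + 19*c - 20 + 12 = 5*c^2 - 6*c - 8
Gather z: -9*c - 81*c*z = -81*c*z - 9*c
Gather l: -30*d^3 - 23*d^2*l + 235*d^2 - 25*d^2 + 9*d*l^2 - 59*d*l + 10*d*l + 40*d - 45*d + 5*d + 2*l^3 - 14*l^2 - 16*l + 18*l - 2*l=-30*d^3 + 210*d^2 + 2*l^3 + l^2*(9*d - 14) + l*(-23*d^2 - 49*d)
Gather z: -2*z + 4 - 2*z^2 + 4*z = -2*z^2 + 2*z + 4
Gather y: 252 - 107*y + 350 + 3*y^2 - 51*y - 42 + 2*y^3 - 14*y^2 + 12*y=2*y^3 - 11*y^2 - 146*y + 560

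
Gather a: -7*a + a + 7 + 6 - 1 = 12 - 6*a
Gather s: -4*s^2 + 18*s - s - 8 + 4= -4*s^2 + 17*s - 4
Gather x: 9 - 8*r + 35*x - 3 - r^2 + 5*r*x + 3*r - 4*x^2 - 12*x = -r^2 - 5*r - 4*x^2 + x*(5*r + 23) + 6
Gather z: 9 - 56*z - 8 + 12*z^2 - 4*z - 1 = 12*z^2 - 60*z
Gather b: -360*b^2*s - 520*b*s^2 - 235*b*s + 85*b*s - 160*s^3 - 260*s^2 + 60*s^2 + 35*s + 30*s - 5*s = -360*b^2*s + b*(-520*s^2 - 150*s) - 160*s^3 - 200*s^2 + 60*s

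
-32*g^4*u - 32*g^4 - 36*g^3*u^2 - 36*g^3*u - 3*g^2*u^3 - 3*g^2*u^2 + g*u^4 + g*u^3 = (-8*g + u)*(g + u)*(4*g + u)*(g*u + g)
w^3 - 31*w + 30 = (w - 5)*(w - 1)*(w + 6)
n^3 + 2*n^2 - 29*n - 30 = (n - 5)*(n + 1)*(n + 6)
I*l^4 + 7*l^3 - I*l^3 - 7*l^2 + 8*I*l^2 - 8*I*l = l*(l - 8*I)*(l + I)*(I*l - I)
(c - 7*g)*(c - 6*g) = c^2 - 13*c*g + 42*g^2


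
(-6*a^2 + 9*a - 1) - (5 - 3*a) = -6*a^2 + 12*a - 6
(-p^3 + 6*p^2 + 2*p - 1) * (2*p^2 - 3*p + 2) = -2*p^5 + 15*p^4 - 16*p^3 + 4*p^2 + 7*p - 2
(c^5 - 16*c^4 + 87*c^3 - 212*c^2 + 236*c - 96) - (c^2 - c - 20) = c^5 - 16*c^4 + 87*c^3 - 213*c^2 + 237*c - 76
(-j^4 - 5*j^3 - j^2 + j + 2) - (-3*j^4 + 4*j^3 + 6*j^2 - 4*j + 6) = 2*j^4 - 9*j^3 - 7*j^2 + 5*j - 4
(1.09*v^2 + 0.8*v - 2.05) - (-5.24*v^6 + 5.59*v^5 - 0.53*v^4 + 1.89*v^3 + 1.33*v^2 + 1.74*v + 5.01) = 5.24*v^6 - 5.59*v^5 + 0.53*v^4 - 1.89*v^3 - 0.24*v^2 - 0.94*v - 7.06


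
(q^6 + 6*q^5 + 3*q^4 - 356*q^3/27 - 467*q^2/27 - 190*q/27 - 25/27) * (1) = q^6 + 6*q^5 + 3*q^4 - 356*q^3/27 - 467*q^2/27 - 190*q/27 - 25/27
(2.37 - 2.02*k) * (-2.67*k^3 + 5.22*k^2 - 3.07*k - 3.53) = 5.3934*k^4 - 16.8723*k^3 + 18.5728*k^2 - 0.145300000000001*k - 8.3661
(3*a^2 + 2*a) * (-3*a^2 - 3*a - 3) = -9*a^4 - 15*a^3 - 15*a^2 - 6*a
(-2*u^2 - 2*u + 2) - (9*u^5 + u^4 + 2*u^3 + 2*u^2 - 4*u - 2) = -9*u^5 - u^4 - 2*u^3 - 4*u^2 + 2*u + 4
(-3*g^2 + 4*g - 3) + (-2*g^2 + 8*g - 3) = -5*g^2 + 12*g - 6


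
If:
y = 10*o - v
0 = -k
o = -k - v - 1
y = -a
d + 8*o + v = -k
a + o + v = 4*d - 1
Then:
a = -72/17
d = -18/17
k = 0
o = 5/17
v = -22/17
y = 72/17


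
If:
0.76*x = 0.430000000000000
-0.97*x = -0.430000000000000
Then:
No Solution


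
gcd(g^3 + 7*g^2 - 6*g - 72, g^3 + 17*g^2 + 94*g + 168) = g^2 + 10*g + 24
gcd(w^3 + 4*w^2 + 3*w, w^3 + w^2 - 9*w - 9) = w^2 + 4*w + 3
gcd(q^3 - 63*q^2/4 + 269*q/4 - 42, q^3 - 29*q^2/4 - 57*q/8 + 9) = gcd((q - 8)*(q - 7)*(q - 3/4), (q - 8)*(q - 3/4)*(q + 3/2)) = q^2 - 35*q/4 + 6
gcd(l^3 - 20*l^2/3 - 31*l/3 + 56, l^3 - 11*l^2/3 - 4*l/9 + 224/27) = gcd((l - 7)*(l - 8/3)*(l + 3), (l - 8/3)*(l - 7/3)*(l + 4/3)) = l - 8/3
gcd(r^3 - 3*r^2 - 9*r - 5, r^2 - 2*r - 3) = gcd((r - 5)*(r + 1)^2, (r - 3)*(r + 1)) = r + 1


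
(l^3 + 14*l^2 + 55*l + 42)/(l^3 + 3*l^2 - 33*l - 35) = (l + 6)/(l - 5)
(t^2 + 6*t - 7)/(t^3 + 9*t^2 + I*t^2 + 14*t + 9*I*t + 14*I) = (t - 1)/(t^2 + t*(2 + I) + 2*I)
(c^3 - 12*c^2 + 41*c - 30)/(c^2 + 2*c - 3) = (c^2 - 11*c + 30)/(c + 3)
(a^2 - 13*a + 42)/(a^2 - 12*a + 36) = (a - 7)/(a - 6)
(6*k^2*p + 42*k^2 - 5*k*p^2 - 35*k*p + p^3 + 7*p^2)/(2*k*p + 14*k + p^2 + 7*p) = (6*k^2 - 5*k*p + p^2)/(2*k + p)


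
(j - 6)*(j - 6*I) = j^2 - 6*j - 6*I*j + 36*I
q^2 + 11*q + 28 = (q + 4)*(q + 7)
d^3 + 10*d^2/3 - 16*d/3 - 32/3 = (d - 2)*(d + 4/3)*(d + 4)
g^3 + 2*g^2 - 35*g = g*(g - 5)*(g + 7)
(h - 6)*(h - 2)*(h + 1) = h^3 - 7*h^2 + 4*h + 12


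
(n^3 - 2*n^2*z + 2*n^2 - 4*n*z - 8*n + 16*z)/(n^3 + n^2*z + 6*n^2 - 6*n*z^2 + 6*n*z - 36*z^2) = (n^2 + 2*n - 8)/(n^2 + 3*n*z + 6*n + 18*z)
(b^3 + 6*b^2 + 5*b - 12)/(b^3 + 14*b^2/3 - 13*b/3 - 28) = 3*(b - 1)/(3*b - 7)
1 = 1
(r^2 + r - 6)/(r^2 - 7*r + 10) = (r + 3)/(r - 5)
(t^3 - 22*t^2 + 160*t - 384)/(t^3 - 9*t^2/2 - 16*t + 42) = 2*(t^2 - 16*t + 64)/(2*t^2 + 3*t - 14)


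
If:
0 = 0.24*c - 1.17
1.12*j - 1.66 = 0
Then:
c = 4.88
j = 1.48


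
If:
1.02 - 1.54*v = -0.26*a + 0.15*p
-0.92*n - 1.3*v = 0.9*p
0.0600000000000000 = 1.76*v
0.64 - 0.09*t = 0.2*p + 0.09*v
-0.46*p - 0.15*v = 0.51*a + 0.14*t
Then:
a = -2.55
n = -2.04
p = 2.04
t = 2.55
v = 0.03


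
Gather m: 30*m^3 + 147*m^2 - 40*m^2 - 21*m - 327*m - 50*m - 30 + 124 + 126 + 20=30*m^3 + 107*m^2 - 398*m + 240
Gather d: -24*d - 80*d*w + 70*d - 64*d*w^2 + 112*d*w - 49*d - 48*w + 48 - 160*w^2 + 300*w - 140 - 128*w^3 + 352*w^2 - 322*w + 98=d*(-64*w^2 + 32*w - 3) - 128*w^3 + 192*w^2 - 70*w + 6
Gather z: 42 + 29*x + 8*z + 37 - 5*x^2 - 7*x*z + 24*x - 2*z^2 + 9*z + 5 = -5*x^2 + 53*x - 2*z^2 + z*(17 - 7*x) + 84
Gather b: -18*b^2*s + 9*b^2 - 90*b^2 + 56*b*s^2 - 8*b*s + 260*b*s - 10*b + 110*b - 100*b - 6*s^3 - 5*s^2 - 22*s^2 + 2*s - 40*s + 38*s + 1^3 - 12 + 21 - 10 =b^2*(-18*s - 81) + b*(56*s^2 + 252*s) - 6*s^3 - 27*s^2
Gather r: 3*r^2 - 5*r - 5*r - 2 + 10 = 3*r^2 - 10*r + 8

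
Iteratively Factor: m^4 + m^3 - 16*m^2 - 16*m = (m - 4)*(m^3 + 5*m^2 + 4*m) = (m - 4)*(m + 4)*(m^2 + m) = m*(m - 4)*(m + 4)*(m + 1)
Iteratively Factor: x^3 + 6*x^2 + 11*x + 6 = (x + 2)*(x^2 + 4*x + 3) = (x + 2)*(x + 3)*(x + 1)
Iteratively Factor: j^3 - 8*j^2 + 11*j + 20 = (j - 5)*(j^2 - 3*j - 4) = (j - 5)*(j - 4)*(j + 1)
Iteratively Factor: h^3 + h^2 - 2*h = (h)*(h^2 + h - 2) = h*(h - 1)*(h + 2)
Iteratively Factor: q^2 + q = (q + 1)*(q)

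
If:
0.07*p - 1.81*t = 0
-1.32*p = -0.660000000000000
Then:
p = 0.50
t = 0.02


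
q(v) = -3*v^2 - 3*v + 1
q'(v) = -6*v - 3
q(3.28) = -41.12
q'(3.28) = -22.68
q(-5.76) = -81.25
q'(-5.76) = 31.56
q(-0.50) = 1.75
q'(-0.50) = 0.00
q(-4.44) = -44.82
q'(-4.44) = 23.64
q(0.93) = -4.38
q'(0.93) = -8.58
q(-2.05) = -5.46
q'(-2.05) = 9.30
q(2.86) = -32.12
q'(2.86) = -20.16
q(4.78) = -81.89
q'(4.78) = -31.68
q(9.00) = -269.00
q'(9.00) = -57.00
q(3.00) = -35.00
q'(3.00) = -21.00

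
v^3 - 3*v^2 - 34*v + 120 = (v - 5)*(v - 4)*(v + 6)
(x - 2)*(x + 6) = x^2 + 4*x - 12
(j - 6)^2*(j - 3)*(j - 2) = j^4 - 17*j^3 + 102*j^2 - 252*j + 216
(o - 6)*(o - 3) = o^2 - 9*o + 18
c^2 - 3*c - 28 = (c - 7)*(c + 4)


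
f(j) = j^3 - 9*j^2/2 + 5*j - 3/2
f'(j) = 3*j^2 - 9*j + 5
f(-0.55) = -5.78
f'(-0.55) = 10.86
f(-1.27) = -17.16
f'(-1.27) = 21.27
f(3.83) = 7.82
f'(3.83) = 14.54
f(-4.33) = -188.70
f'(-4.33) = 100.22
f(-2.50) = -57.75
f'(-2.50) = 46.25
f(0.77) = 0.14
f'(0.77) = -0.15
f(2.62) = -1.31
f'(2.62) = 2.01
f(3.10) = 0.55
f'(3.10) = 5.93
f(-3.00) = -84.00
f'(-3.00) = 59.00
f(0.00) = -1.50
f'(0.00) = 5.00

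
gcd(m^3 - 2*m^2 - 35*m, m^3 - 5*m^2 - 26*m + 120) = m + 5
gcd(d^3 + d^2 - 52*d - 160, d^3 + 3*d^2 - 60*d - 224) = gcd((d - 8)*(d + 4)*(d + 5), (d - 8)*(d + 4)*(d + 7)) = d^2 - 4*d - 32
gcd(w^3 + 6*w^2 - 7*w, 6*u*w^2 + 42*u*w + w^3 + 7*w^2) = w^2 + 7*w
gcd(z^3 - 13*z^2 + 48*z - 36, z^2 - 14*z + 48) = z - 6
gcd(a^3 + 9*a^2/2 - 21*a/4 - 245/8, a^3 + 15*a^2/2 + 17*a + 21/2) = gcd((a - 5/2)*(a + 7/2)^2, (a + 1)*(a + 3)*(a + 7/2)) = a + 7/2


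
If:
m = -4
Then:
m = -4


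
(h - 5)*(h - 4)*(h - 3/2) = h^3 - 21*h^2/2 + 67*h/2 - 30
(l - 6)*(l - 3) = l^2 - 9*l + 18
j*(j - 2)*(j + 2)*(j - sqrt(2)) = j^4 - sqrt(2)*j^3 - 4*j^2 + 4*sqrt(2)*j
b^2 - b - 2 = (b - 2)*(b + 1)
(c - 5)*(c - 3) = c^2 - 8*c + 15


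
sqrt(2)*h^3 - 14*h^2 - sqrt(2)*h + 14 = (h - 1)*(h - 7*sqrt(2))*(sqrt(2)*h + sqrt(2))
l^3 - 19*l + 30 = (l - 3)*(l - 2)*(l + 5)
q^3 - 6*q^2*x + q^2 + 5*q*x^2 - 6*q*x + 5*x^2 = (q + 1)*(q - 5*x)*(q - x)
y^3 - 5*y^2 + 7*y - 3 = (y - 3)*(y - 1)^2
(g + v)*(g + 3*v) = g^2 + 4*g*v + 3*v^2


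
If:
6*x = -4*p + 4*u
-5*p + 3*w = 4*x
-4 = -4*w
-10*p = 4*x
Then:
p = -3/5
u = 33/20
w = 1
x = 3/2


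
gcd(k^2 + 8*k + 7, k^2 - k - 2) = k + 1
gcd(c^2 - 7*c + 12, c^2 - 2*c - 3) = c - 3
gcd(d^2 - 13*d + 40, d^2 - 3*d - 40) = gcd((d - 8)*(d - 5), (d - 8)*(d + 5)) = d - 8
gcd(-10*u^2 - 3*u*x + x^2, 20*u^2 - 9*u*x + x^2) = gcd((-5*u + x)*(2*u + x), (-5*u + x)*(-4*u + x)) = -5*u + x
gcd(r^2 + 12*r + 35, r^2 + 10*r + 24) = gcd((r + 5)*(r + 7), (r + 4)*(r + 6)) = 1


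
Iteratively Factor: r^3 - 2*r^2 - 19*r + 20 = (r + 4)*(r^2 - 6*r + 5) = (r - 5)*(r + 4)*(r - 1)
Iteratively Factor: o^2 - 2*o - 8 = (o - 4)*(o + 2)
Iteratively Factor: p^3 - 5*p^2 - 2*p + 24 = (p + 2)*(p^2 - 7*p + 12) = (p - 3)*(p + 2)*(p - 4)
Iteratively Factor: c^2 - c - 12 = (c + 3)*(c - 4)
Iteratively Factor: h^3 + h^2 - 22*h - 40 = (h - 5)*(h^2 + 6*h + 8) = (h - 5)*(h + 2)*(h + 4)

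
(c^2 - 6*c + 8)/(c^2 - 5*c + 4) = (c - 2)/(c - 1)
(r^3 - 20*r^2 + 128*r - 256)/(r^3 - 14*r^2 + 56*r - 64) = (r - 8)/(r - 2)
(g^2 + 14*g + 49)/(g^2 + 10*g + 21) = (g + 7)/(g + 3)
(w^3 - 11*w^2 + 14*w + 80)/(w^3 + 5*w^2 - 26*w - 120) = (w^2 - 6*w - 16)/(w^2 + 10*w + 24)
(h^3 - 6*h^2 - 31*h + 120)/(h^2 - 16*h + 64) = (h^2 + 2*h - 15)/(h - 8)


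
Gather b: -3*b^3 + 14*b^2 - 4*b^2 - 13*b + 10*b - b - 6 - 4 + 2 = -3*b^3 + 10*b^2 - 4*b - 8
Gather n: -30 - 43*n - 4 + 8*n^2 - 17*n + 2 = 8*n^2 - 60*n - 32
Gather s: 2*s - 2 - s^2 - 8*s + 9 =-s^2 - 6*s + 7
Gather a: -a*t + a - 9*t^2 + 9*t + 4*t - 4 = a*(1 - t) - 9*t^2 + 13*t - 4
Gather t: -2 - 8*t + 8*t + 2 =0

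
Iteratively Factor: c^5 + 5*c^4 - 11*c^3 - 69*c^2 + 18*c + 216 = (c - 3)*(c^4 + 8*c^3 + 13*c^2 - 30*c - 72) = (c - 3)*(c + 4)*(c^3 + 4*c^2 - 3*c - 18) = (c - 3)*(c - 2)*(c + 4)*(c^2 + 6*c + 9) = (c - 3)*(c - 2)*(c + 3)*(c + 4)*(c + 3)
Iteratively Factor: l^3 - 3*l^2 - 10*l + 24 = (l - 2)*(l^2 - l - 12) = (l - 4)*(l - 2)*(l + 3)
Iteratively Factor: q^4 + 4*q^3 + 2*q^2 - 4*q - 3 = (q + 3)*(q^3 + q^2 - q - 1) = (q - 1)*(q + 3)*(q^2 + 2*q + 1) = (q - 1)*(q + 1)*(q + 3)*(q + 1)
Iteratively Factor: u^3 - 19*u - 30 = (u - 5)*(u^2 + 5*u + 6) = (u - 5)*(u + 2)*(u + 3)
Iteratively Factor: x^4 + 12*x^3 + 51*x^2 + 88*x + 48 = (x + 4)*(x^3 + 8*x^2 + 19*x + 12) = (x + 1)*(x + 4)*(x^2 + 7*x + 12) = (x + 1)*(x + 4)^2*(x + 3)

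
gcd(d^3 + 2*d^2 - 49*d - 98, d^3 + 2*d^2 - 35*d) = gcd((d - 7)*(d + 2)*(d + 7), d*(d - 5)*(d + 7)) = d + 7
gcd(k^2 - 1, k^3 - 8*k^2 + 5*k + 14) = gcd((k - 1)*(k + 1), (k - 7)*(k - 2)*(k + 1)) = k + 1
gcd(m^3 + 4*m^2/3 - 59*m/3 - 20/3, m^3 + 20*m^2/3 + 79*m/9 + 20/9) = m^2 + 16*m/3 + 5/3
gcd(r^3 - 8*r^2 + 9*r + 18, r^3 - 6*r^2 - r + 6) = r^2 - 5*r - 6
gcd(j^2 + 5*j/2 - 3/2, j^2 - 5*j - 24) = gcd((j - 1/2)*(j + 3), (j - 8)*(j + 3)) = j + 3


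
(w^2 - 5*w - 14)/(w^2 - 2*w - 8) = (w - 7)/(w - 4)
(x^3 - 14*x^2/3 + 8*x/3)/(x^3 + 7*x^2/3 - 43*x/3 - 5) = x*(3*x^2 - 14*x + 8)/(3*x^3 + 7*x^2 - 43*x - 15)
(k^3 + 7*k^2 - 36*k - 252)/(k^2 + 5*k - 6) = (k^2 + k - 42)/(k - 1)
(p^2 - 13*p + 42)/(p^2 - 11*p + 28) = (p - 6)/(p - 4)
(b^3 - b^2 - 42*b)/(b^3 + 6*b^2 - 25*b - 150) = b*(b - 7)/(b^2 - 25)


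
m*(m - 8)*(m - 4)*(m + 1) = m^4 - 11*m^3 + 20*m^2 + 32*m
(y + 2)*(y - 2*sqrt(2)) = y^2 - 2*sqrt(2)*y + 2*y - 4*sqrt(2)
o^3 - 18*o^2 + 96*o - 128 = (o - 8)^2*(o - 2)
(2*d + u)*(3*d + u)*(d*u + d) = 6*d^3*u + 6*d^3 + 5*d^2*u^2 + 5*d^2*u + d*u^3 + d*u^2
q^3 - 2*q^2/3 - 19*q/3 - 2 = (q - 3)*(q + 1/3)*(q + 2)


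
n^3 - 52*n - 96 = (n - 8)*(n + 2)*(n + 6)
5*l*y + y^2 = y*(5*l + y)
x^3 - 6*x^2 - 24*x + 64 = (x - 8)*(x - 2)*(x + 4)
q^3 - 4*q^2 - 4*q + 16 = (q - 4)*(q - 2)*(q + 2)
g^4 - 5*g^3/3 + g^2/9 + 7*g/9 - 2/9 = (g - 1)^2*(g - 1/3)*(g + 2/3)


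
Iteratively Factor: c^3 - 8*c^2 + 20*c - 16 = (c - 2)*(c^2 - 6*c + 8) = (c - 4)*(c - 2)*(c - 2)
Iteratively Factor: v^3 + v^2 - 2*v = (v - 1)*(v^2 + 2*v) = v*(v - 1)*(v + 2)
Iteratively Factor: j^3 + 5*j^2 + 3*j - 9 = (j + 3)*(j^2 + 2*j - 3) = (j - 1)*(j + 3)*(j + 3)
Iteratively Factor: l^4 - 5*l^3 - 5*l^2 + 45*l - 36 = (l - 4)*(l^3 - l^2 - 9*l + 9) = (l - 4)*(l - 3)*(l^2 + 2*l - 3) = (l - 4)*(l - 3)*(l + 3)*(l - 1)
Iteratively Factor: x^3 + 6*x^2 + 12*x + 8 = (x + 2)*(x^2 + 4*x + 4) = (x + 2)^2*(x + 2)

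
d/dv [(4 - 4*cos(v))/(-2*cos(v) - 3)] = -20*sin(v)/(2*cos(v) + 3)^2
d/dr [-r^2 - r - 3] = -2*r - 1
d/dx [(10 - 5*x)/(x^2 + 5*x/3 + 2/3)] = 45*(x^2 - 4*x - 4)/(9*x^4 + 30*x^3 + 37*x^2 + 20*x + 4)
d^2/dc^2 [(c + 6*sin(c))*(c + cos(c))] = -6*c*sin(c) - c*cos(c) - 2*sin(c) - 12*sin(2*c) + 12*cos(c) + 2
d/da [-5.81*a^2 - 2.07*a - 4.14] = -11.62*a - 2.07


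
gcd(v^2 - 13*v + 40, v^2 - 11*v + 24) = v - 8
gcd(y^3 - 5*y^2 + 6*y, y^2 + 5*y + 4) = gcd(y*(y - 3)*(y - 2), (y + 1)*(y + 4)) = 1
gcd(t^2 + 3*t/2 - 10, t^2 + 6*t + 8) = t + 4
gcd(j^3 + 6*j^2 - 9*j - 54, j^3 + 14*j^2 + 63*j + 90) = j^2 + 9*j + 18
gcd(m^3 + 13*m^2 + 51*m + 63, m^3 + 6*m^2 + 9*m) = m^2 + 6*m + 9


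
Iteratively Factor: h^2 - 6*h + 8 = (h - 4)*(h - 2)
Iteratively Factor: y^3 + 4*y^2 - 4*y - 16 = (y + 4)*(y^2 - 4) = (y + 2)*(y + 4)*(y - 2)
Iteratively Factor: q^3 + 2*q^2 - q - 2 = (q - 1)*(q^2 + 3*q + 2) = (q - 1)*(q + 2)*(q + 1)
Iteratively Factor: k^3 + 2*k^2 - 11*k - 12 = (k - 3)*(k^2 + 5*k + 4) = (k - 3)*(k + 1)*(k + 4)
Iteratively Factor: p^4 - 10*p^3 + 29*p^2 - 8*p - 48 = (p - 4)*(p^3 - 6*p^2 + 5*p + 12) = (p - 4)*(p - 3)*(p^2 - 3*p - 4) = (p - 4)*(p - 3)*(p + 1)*(p - 4)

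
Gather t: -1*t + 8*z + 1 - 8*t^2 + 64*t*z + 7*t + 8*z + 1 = -8*t^2 + t*(64*z + 6) + 16*z + 2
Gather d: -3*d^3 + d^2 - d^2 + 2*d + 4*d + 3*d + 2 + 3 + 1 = -3*d^3 + 9*d + 6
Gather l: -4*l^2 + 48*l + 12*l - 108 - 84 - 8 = -4*l^2 + 60*l - 200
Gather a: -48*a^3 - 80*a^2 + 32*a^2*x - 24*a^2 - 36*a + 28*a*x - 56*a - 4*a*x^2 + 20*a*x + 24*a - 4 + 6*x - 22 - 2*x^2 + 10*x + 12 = -48*a^3 + a^2*(32*x - 104) + a*(-4*x^2 + 48*x - 68) - 2*x^2 + 16*x - 14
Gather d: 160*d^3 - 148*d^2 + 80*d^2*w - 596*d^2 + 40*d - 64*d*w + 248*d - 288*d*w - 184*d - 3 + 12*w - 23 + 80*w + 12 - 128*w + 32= 160*d^3 + d^2*(80*w - 744) + d*(104 - 352*w) - 36*w + 18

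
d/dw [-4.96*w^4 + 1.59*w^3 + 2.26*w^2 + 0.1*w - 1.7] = -19.84*w^3 + 4.77*w^2 + 4.52*w + 0.1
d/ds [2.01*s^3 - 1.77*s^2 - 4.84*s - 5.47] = 6.03*s^2 - 3.54*s - 4.84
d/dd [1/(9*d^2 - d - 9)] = (1 - 18*d)/(-9*d^2 + d + 9)^2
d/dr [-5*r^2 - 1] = -10*r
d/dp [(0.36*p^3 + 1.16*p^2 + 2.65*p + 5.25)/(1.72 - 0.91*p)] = (-0.6552*p^3 + 0.802*p^2 + 3.9904*p + 9.3355)/(0.8281*p^2 - 3.1304*p + 2.9584)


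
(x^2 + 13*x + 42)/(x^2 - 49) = (x + 6)/(x - 7)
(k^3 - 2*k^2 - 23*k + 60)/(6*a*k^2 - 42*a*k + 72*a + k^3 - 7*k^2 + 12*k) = (k + 5)/(6*a + k)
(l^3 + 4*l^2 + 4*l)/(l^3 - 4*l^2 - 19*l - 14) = l*(l + 2)/(l^2 - 6*l - 7)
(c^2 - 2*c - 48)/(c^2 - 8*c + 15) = (c^2 - 2*c - 48)/(c^2 - 8*c + 15)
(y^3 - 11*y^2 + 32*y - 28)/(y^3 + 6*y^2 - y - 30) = (y^2 - 9*y + 14)/(y^2 + 8*y + 15)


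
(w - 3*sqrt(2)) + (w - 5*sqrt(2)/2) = 2*w - 11*sqrt(2)/2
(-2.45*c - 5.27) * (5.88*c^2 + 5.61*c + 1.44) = -14.406*c^3 - 44.7321*c^2 - 33.0927*c - 7.5888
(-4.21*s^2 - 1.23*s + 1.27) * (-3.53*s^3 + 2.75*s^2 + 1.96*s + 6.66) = 14.8613*s^5 - 7.2356*s^4 - 16.1172*s^3 - 26.9569*s^2 - 5.7026*s + 8.4582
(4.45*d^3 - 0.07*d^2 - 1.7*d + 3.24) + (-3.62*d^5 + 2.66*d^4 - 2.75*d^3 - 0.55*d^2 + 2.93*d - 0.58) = -3.62*d^5 + 2.66*d^4 + 1.7*d^3 - 0.62*d^2 + 1.23*d + 2.66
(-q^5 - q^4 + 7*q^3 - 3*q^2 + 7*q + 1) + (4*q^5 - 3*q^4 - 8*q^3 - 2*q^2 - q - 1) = 3*q^5 - 4*q^4 - q^3 - 5*q^2 + 6*q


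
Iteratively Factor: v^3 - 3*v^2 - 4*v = (v - 4)*(v^2 + v) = v*(v - 4)*(v + 1)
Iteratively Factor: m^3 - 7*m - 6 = (m + 2)*(m^2 - 2*m - 3) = (m + 1)*(m + 2)*(m - 3)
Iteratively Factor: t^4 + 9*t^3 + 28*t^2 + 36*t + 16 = (t + 2)*(t^3 + 7*t^2 + 14*t + 8) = (t + 2)^2*(t^2 + 5*t + 4) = (t + 1)*(t + 2)^2*(t + 4)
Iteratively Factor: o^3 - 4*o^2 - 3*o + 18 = (o - 3)*(o^2 - o - 6) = (o - 3)*(o + 2)*(o - 3)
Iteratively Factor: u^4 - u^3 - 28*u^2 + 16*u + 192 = (u - 4)*(u^3 + 3*u^2 - 16*u - 48) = (u - 4)*(u + 3)*(u^2 - 16) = (u - 4)^2*(u + 3)*(u + 4)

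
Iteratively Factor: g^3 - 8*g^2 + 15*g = (g - 3)*(g^2 - 5*g) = (g - 5)*(g - 3)*(g)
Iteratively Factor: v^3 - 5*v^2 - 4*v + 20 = (v - 5)*(v^2 - 4) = (v - 5)*(v + 2)*(v - 2)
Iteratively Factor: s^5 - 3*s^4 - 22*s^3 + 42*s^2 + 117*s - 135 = (s + 3)*(s^4 - 6*s^3 - 4*s^2 + 54*s - 45) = (s - 3)*(s + 3)*(s^3 - 3*s^2 - 13*s + 15) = (s - 5)*(s - 3)*(s + 3)*(s^2 + 2*s - 3) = (s - 5)*(s - 3)*(s + 3)^2*(s - 1)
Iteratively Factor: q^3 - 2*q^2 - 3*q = (q + 1)*(q^2 - 3*q) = q*(q + 1)*(q - 3)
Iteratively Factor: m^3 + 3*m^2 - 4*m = (m)*(m^2 + 3*m - 4) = m*(m - 1)*(m + 4)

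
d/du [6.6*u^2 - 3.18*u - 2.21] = 13.2*u - 3.18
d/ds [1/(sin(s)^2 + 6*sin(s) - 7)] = -2*(sin(s) + 3)*cos(s)/(sin(s)^2 + 6*sin(s) - 7)^2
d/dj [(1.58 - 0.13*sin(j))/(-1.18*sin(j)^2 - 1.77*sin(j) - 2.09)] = (-0.1534*sin(j)^2 + 3.7288*sin(j) + 3.0683)*cos(j)/(1.3924*sin(j)^4 + 4.1772*sin(j)^3 + 8.0653*sin(j)^2 + 7.3986*sin(j) + 4.3681)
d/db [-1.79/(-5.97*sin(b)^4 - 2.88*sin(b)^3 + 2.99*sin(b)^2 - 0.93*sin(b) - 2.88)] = (-42.7452*sin(b)^3 - 15.4656*sin(b)^2 + 10.7042*sin(b) - 1.6647)*cos(b)/(5.97*sin(b)^4 + 2.88*sin(b)^3 - 2.99*sin(b)^2 + 0.93*sin(b) + 2.88)^2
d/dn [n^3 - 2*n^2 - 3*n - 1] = 3*n^2 - 4*n - 3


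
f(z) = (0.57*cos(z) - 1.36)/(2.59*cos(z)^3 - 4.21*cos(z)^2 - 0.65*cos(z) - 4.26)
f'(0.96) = 0.17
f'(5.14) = -0.21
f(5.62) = 0.15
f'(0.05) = 0.01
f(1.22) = 0.24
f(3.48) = 0.20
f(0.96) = 0.19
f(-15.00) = 0.24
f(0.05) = 0.12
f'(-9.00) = 0.10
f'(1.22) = 0.23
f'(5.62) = -0.09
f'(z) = (0.57*cos(z) - 1.36)*(7.77*sin(z)*cos(z)^2 - 8.42*sin(z)*cos(z) - 0.65*sin(z))/(2.59*cos(z)^3 - 4.21*cos(z)^2 - 0.65*cos(z) - 4.26)^2 - 0.57*sin(z)/(2.59*cos(z)^3 - 4.21*cos(z)^2 - 0.65*cos(z) - 4.26)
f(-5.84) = 0.13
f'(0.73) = 0.11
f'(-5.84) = 0.06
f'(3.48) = 0.08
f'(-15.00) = 0.17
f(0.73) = 0.16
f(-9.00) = 0.21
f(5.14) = 0.22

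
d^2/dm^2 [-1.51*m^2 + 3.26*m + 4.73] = -3.02000000000000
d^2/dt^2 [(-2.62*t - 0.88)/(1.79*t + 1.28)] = 6.366672/(1.79*t + 1.28)^3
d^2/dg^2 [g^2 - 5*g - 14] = 2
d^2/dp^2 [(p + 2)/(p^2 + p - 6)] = 2*(-3*(p + 1)*(p^2 + p - 6) + (p + 2)*(2*p + 1)^2)/(p^2 + p - 6)^3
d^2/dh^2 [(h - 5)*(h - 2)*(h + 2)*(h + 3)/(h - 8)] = 6*(h^4 - 22*h^3 + 144*h^2 - 128*h - 364)/(h^3 - 24*h^2 + 192*h - 512)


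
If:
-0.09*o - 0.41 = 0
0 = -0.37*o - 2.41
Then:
No Solution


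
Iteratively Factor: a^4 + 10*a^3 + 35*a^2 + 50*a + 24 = (a + 3)*(a^3 + 7*a^2 + 14*a + 8) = (a + 3)*(a + 4)*(a^2 + 3*a + 2) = (a + 1)*(a + 3)*(a + 4)*(a + 2)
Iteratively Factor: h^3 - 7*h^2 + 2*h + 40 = (h - 4)*(h^2 - 3*h - 10) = (h - 5)*(h - 4)*(h + 2)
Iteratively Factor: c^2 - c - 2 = (c + 1)*(c - 2)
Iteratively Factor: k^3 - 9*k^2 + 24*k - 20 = (k - 2)*(k^2 - 7*k + 10) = (k - 5)*(k - 2)*(k - 2)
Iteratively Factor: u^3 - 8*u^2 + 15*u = (u)*(u^2 - 8*u + 15) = u*(u - 3)*(u - 5)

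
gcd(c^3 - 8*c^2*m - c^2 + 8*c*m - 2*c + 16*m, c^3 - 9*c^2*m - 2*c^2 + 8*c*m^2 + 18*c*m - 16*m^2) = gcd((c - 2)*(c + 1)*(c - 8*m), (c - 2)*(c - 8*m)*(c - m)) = c^2 - 8*c*m - 2*c + 16*m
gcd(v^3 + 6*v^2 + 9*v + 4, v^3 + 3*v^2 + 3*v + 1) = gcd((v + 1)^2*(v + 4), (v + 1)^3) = v^2 + 2*v + 1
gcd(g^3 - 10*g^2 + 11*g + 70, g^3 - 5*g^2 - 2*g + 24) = g + 2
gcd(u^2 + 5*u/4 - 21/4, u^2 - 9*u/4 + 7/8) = u - 7/4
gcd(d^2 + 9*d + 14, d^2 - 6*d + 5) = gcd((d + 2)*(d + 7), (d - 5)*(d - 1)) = 1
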